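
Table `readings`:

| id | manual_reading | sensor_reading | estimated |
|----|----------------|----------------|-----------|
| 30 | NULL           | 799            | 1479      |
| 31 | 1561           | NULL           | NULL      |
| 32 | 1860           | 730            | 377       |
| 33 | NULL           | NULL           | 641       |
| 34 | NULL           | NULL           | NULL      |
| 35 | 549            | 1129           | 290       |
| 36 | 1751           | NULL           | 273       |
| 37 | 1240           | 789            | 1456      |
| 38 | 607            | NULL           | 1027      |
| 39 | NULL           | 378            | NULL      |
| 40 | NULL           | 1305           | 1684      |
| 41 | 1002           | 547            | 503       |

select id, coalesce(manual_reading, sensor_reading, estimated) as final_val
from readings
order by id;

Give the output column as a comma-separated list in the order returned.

799, 1561, 1860, 641, NULL, 549, 1751, 1240, 607, 378, 1305, 1002

id=30: manual_reading=NULL, sensor_reading=799 → 799
id=31: manual_reading=1561 → 1561
id=32: manual_reading=1860 → 1860
id=33: manual_reading=NULL, sensor_reading=NULL, estimated=641 → 641
id=34: manual_reading=NULL, sensor_reading=NULL, estimated=NULL (all NULL) → NULL
id=35: manual_reading=549 → 549
id=36: manual_reading=1751 → 1751
id=37: manual_reading=1240 → 1240
id=38: manual_reading=607 → 607
id=39: manual_reading=NULL, sensor_reading=378 → 378
id=40: manual_reading=NULL, sensor_reading=1305 → 1305
id=41: manual_reading=1002 → 1002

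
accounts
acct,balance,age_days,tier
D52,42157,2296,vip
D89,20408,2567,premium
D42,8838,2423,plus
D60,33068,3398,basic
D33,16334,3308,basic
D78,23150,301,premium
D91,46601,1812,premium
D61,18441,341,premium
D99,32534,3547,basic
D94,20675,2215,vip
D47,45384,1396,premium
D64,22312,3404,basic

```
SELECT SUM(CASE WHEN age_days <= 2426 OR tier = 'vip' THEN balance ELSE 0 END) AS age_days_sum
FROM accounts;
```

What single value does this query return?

205246

acct=D52: ✓ → 42157
acct=D89: ✗
acct=D42: ✓ → 8838
acct=D60: ✗
acct=D33: ✗
acct=D78: ✓ → 23150
acct=D91: ✓ → 46601
acct=D61: ✓ → 18441
acct=D99: ✗
acct=D94: ✓ → 20675
acct=D47: ✓ → 45384
acct=D64: ✗
age_days_sum = 42157 + 8838 + 23150 + 46601 + 18441 + 20675 + 45384 = 205246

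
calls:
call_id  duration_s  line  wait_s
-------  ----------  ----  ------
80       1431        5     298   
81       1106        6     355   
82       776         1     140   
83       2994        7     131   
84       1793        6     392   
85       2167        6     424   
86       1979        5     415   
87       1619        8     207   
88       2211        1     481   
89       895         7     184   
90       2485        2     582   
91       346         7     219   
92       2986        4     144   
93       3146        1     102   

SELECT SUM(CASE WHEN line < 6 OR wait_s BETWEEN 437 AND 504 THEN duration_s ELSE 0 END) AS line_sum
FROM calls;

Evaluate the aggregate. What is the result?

call_id=80: ✓ → 1431
call_id=81: ✗
call_id=82: ✓ → 776
call_id=83: ✗
call_id=84: ✗
call_id=85: ✗
call_id=86: ✓ → 1979
call_id=87: ✗
call_id=88: ✓ → 2211
call_id=89: ✗
call_id=90: ✓ → 2485
call_id=91: ✗
call_id=92: ✓ → 2986
call_id=93: ✓ → 3146
line_sum = 1431 + 776 + 1979 + 2211 + 2485 + 2986 + 3146 = 15014

15014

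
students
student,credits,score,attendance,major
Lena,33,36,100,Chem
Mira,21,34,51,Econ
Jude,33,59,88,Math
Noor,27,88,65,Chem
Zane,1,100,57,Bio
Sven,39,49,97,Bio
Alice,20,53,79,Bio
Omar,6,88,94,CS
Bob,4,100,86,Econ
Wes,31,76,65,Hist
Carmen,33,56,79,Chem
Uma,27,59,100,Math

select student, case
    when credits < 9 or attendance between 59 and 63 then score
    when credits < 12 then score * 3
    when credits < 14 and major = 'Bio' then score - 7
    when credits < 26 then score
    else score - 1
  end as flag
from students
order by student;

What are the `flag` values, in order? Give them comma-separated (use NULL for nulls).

student=Alice: credits < 26 → 53
student=Bob: credits < 9 or attendance between 59 and 63 → 100
student=Carmen: ELSE → 55
student=Jude: ELSE → 58
student=Lena: ELSE → 35
student=Mira: credits < 26 → 34
student=Noor: ELSE → 87
student=Omar: credits < 9 or attendance between 59 and 63 → 88
student=Sven: ELSE → 48
student=Uma: ELSE → 58
student=Wes: ELSE → 75
student=Zane: credits < 9 or attendance between 59 and 63 → 100

53, 100, 55, 58, 35, 34, 87, 88, 48, 58, 75, 100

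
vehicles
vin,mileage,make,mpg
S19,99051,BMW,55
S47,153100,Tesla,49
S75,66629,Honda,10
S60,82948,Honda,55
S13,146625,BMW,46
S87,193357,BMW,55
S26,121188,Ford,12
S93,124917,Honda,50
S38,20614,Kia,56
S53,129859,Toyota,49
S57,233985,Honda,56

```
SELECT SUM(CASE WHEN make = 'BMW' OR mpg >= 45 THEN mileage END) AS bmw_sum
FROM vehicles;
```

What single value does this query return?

1184456

vin=S19: ✓ → 99051
vin=S47: ✓ → 153100
vin=S75: ✗
vin=S60: ✓ → 82948
vin=S13: ✓ → 146625
vin=S87: ✓ → 193357
vin=S26: ✗
vin=S93: ✓ → 124917
vin=S38: ✓ → 20614
vin=S53: ✓ → 129859
vin=S57: ✓ → 233985
bmw_sum = 99051 + 153100 + 82948 + 146625 + 193357 + 124917 + 20614 + 129859 + 233985 = 1184456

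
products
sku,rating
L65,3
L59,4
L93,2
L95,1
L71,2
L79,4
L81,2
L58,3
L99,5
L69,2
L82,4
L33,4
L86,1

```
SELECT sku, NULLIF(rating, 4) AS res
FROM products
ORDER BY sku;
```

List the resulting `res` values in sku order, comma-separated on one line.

sku=L33: rating=4 vs 4: equal → NULL
sku=L58: rating=3 vs 4: differ → 3
sku=L59: rating=4 vs 4: equal → NULL
sku=L65: rating=3 vs 4: differ → 3
sku=L69: rating=2 vs 4: differ → 2
sku=L71: rating=2 vs 4: differ → 2
sku=L79: rating=4 vs 4: equal → NULL
sku=L81: rating=2 vs 4: differ → 2
sku=L82: rating=4 vs 4: equal → NULL
sku=L86: rating=1 vs 4: differ → 1
sku=L93: rating=2 vs 4: differ → 2
sku=L95: rating=1 vs 4: differ → 1
sku=L99: rating=5 vs 4: differ → 5

NULL, 3, NULL, 3, 2, 2, NULL, 2, NULL, 1, 2, 1, 5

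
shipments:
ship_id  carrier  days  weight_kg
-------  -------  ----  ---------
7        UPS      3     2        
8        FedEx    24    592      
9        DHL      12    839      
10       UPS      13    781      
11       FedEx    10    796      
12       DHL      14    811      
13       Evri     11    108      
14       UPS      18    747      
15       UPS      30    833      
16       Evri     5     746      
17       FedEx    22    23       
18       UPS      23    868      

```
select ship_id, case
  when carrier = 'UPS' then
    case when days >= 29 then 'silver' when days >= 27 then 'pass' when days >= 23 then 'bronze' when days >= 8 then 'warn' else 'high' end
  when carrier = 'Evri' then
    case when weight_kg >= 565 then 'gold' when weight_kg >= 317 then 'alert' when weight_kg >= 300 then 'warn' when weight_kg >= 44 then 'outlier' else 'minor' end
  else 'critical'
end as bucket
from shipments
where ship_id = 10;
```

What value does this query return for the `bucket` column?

warn

ship_id = 10: carrier=UPS, days=13, weight_kg=781.
carrier='UPS' → inner[days >= 8] → warn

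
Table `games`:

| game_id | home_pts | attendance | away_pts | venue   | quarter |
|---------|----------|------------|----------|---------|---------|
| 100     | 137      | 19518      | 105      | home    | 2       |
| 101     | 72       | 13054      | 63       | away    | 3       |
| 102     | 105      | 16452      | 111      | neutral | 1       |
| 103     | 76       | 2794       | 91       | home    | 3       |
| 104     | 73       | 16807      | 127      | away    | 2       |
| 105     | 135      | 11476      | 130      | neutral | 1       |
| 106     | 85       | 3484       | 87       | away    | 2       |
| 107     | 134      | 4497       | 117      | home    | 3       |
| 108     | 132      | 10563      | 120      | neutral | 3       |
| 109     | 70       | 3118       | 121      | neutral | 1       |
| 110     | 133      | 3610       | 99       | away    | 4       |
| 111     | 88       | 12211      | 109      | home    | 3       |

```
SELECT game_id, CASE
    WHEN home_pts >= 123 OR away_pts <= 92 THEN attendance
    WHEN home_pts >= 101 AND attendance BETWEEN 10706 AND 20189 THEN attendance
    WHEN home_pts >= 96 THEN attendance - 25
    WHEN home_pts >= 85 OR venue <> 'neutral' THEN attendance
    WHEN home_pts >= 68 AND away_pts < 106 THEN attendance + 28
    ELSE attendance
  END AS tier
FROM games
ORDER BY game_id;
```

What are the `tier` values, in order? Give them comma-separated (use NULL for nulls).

game_id=100: home_pts >= 123 OR away_pts <= 92 → 19518
game_id=101: home_pts >= 123 OR away_pts <= 92 → 13054
game_id=102: home_pts >= 101 AND attendance BETWEEN 10706 AND 20189 → 16452
game_id=103: home_pts >= 123 OR away_pts <= 92 → 2794
game_id=104: home_pts >= 85 OR venue <> 'neutral' → 16807
game_id=105: home_pts >= 123 OR away_pts <= 92 → 11476
game_id=106: home_pts >= 123 OR away_pts <= 92 → 3484
game_id=107: home_pts >= 123 OR away_pts <= 92 → 4497
game_id=108: home_pts >= 123 OR away_pts <= 92 → 10563
game_id=109: ELSE → 3118
game_id=110: home_pts >= 123 OR away_pts <= 92 → 3610
game_id=111: home_pts >= 85 OR venue <> 'neutral' → 12211

19518, 13054, 16452, 2794, 16807, 11476, 3484, 4497, 10563, 3118, 3610, 12211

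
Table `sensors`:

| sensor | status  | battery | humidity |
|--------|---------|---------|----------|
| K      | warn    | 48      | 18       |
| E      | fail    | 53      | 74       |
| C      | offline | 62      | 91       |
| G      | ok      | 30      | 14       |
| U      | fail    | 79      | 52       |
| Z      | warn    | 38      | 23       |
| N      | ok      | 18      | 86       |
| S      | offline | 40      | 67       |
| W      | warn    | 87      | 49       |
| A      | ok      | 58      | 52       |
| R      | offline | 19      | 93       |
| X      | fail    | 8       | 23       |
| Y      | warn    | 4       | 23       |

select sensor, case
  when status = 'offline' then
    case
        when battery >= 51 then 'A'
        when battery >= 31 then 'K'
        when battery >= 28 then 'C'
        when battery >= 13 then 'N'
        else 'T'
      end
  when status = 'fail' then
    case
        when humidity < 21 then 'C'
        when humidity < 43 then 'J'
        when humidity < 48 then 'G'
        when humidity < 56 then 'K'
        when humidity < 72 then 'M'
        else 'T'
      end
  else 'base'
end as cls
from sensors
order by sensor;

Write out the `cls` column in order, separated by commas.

base, A, T, base, base, base, N, K, K, base, J, base, base

sensor=A: status='ok' → outer ELSE → base
sensor=C: status='offline' → inner[battery >= 51] → A
sensor=E: status='fail' → inner[ELSE] → T
sensor=G: status='ok' → outer ELSE → base
sensor=K: status='warn' → outer ELSE → base
sensor=N: status='ok' → outer ELSE → base
sensor=R: status='offline' → inner[battery >= 13] → N
sensor=S: status='offline' → inner[battery >= 31] → K
sensor=U: status='fail' → inner[humidity < 56] → K
sensor=W: status='warn' → outer ELSE → base
sensor=X: status='fail' → inner[humidity < 43] → J
sensor=Y: status='warn' → outer ELSE → base
sensor=Z: status='warn' → outer ELSE → base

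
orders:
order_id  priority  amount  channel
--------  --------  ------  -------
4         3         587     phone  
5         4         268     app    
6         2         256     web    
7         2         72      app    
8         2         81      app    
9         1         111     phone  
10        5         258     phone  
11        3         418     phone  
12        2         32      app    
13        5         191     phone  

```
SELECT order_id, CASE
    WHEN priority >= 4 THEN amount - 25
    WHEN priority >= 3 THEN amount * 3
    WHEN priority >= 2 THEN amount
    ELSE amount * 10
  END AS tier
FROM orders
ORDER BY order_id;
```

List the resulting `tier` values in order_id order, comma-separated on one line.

1761, 243, 256, 72, 81, 1110, 233, 1254, 32, 166

order_id=4: priority >= 3 → 1761
order_id=5: priority >= 4 → 243
order_id=6: priority >= 2 → 256
order_id=7: priority >= 2 → 72
order_id=8: priority >= 2 → 81
order_id=9: ELSE → 1110
order_id=10: priority >= 4 → 233
order_id=11: priority >= 3 → 1254
order_id=12: priority >= 2 → 32
order_id=13: priority >= 4 → 166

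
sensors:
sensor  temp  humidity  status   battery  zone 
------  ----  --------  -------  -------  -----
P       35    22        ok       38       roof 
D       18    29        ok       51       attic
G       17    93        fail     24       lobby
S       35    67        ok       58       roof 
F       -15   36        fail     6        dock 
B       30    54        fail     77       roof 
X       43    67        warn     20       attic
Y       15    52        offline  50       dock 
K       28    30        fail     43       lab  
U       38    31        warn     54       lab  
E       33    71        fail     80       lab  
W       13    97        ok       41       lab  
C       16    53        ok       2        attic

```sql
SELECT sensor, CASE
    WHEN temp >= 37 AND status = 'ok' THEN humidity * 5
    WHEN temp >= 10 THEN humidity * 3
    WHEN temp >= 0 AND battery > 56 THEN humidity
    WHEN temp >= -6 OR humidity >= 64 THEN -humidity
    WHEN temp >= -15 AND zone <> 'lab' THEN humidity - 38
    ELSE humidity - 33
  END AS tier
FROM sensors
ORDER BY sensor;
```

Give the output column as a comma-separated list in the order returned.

sensor=B: temp >= 10 → 162
sensor=C: temp >= 10 → 159
sensor=D: temp >= 10 → 87
sensor=E: temp >= 10 → 213
sensor=F: temp >= -15 AND zone <> 'lab' → -2
sensor=G: temp >= 10 → 279
sensor=K: temp >= 10 → 90
sensor=P: temp >= 10 → 66
sensor=S: temp >= 10 → 201
sensor=U: temp >= 10 → 93
sensor=W: temp >= 10 → 291
sensor=X: temp >= 10 → 201
sensor=Y: temp >= 10 → 156

162, 159, 87, 213, -2, 279, 90, 66, 201, 93, 291, 201, 156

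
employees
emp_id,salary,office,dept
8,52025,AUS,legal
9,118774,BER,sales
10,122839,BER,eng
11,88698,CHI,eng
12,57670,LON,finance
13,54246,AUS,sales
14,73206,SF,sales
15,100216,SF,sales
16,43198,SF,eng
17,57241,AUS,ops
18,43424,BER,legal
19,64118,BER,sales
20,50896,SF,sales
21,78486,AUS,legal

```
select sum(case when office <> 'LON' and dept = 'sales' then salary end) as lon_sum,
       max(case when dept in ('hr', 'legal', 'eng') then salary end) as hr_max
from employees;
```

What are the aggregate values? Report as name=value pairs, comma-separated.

[lon_sum: office <> 'LON' and dept = 'sales']
emp_id=8: ✗
emp_id=9: ✓ → 118774
emp_id=10: ✗
emp_id=11: ✗
emp_id=12: ✗
emp_id=13: ✓ → 54246
emp_id=14: ✓ → 73206
emp_id=15: ✓ → 100216
emp_id=16: ✗
emp_id=17: ✗
emp_id=18: ✗
emp_id=19: ✓ → 64118
emp_id=20: ✓ → 50896
emp_id=21: ✗
lon_sum = 118774 + 54246 + 73206 + 100216 + 64118 + 50896 = 461456
—
[hr_max: dept in ('hr', 'legal', 'eng')]
emp_id=8: ✓ → 52025
emp_id=9: ✗
emp_id=10: ✓ → 122839
emp_id=11: ✓ → 88698
emp_id=12: ✗
emp_id=13: ✗
emp_id=14: ✗
emp_id=15: ✗
emp_id=16: ✓ → 43198
emp_id=17: ✗
emp_id=18: ✓ → 43424
emp_id=19: ✗
emp_id=20: ✗
emp_id=21: ✓ → 78486
hr_max = MAX(52025, 122839, 88698, 43198, 43424, 78486) = 122839

lon_sum=461456, hr_max=122839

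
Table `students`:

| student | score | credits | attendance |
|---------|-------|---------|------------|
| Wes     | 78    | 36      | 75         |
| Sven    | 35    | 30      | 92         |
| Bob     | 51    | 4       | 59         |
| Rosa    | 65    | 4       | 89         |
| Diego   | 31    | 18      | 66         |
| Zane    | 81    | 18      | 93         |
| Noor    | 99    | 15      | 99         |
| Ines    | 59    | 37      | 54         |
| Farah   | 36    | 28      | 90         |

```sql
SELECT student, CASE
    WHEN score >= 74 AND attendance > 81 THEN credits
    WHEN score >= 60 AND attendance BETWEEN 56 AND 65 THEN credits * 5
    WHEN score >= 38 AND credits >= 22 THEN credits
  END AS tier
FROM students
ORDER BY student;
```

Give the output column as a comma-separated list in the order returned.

student=Bob: (no match → NULL) → NULL
student=Diego: (no match → NULL) → NULL
student=Farah: (no match → NULL) → NULL
student=Ines: score >= 38 AND credits >= 22 → 37
student=Noor: score >= 74 AND attendance > 81 → 15
student=Rosa: (no match → NULL) → NULL
student=Sven: (no match → NULL) → NULL
student=Wes: score >= 38 AND credits >= 22 → 36
student=Zane: score >= 74 AND attendance > 81 → 18

NULL, NULL, NULL, 37, 15, NULL, NULL, 36, 18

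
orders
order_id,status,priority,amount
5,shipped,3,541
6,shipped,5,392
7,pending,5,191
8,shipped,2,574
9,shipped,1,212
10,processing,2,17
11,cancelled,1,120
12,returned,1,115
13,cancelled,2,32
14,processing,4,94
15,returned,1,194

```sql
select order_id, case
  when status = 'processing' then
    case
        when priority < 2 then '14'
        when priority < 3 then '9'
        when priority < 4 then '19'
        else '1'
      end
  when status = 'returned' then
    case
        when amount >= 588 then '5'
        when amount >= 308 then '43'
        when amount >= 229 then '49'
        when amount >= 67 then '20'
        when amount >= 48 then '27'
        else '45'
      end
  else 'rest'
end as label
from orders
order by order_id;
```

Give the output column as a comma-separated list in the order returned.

order_id=5: status='shipped' → outer ELSE → rest
order_id=6: status='shipped' → outer ELSE → rest
order_id=7: status='pending' → outer ELSE → rest
order_id=8: status='shipped' → outer ELSE → rest
order_id=9: status='shipped' → outer ELSE → rest
order_id=10: status='processing' → inner[priority < 3] → 9
order_id=11: status='cancelled' → outer ELSE → rest
order_id=12: status='returned' → inner[amount >= 67] → 20
order_id=13: status='cancelled' → outer ELSE → rest
order_id=14: status='processing' → inner[ELSE] → 1
order_id=15: status='returned' → inner[amount >= 67] → 20

rest, rest, rest, rest, rest, 9, rest, 20, rest, 1, 20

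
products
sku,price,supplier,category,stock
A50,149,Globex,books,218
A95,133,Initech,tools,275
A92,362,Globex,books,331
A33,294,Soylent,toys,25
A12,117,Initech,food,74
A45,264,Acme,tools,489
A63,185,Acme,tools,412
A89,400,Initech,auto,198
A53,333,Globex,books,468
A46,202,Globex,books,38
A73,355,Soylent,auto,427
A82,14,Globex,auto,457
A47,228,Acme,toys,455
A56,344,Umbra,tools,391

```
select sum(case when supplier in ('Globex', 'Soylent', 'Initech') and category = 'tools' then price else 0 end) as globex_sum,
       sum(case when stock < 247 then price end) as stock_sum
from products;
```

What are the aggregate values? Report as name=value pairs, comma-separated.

[globex_sum: supplier in ('Globex', 'Soylent', 'Initech') and category = 'tools']
sku=A50: ✗
sku=A95: ✓ → 133
sku=A92: ✗
sku=A33: ✗
sku=A12: ✗
sku=A45: ✗
sku=A63: ✗
sku=A89: ✗
sku=A53: ✗
sku=A46: ✗
sku=A73: ✗
sku=A82: ✗
sku=A47: ✗
sku=A56: ✗
globex_sum = 133
—
[stock_sum: stock < 247]
sku=A50: ✓ → 149
sku=A95: ✗
sku=A92: ✗
sku=A33: ✓ → 294
sku=A12: ✓ → 117
sku=A45: ✗
sku=A63: ✗
sku=A89: ✓ → 400
sku=A53: ✗
sku=A46: ✓ → 202
sku=A73: ✗
sku=A82: ✗
sku=A47: ✗
sku=A56: ✗
stock_sum = 149 + 294 + 117 + 400 + 202 = 1162

globex_sum=133, stock_sum=1162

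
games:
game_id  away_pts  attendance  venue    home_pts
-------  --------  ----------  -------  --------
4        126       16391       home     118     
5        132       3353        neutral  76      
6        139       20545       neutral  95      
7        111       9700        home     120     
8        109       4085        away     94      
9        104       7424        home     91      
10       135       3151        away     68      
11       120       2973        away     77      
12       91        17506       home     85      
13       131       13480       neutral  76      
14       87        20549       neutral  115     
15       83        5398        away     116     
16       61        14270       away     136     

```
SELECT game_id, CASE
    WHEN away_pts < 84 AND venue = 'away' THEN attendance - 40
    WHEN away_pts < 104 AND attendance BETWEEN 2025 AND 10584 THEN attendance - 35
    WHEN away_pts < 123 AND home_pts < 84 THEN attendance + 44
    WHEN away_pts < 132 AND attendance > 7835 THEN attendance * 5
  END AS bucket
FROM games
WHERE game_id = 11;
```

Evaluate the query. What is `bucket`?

3017

game_id = 11: away_pts=120, attendance=2973, venue=away, home_pts=77.
away_pts < 84 AND venue = 'away' → false
away_pts < 104 AND attendance BETWEEN 2025 AND 10584 → false
away_pts < 123 AND home_pts < 84 → true → 3017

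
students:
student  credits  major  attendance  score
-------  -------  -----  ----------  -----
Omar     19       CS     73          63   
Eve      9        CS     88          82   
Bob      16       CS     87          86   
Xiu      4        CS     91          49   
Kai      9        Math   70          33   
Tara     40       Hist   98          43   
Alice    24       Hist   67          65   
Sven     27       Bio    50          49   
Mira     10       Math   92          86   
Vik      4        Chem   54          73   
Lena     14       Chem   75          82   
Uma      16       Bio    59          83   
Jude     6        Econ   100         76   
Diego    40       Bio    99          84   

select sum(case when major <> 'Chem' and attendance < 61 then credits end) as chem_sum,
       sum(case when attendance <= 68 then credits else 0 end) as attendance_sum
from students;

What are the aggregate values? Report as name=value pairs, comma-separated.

[chem_sum: major <> 'Chem' and attendance < 61]
student=Omar: ✗
student=Eve: ✗
student=Bob: ✗
student=Xiu: ✗
student=Kai: ✗
student=Tara: ✗
student=Alice: ✗
student=Sven: ✓ → 27
student=Mira: ✗
student=Vik: ✗
student=Lena: ✗
student=Uma: ✓ → 16
student=Jude: ✗
student=Diego: ✗
chem_sum = 27 + 16 = 43
—
[attendance_sum: attendance <= 68]
student=Omar: ✗
student=Eve: ✗
student=Bob: ✗
student=Xiu: ✗
student=Kai: ✗
student=Tara: ✗
student=Alice: ✓ → 24
student=Sven: ✓ → 27
student=Mira: ✗
student=Vik: ✓ → 4
student=Lena: ✗
student=Uma: ✓ → 16
student=Jude: ✗
student=Diego: ✗
attendance_sum = 24 + 27 + 4 + 16 = 71

chem_sum=43, attendance_sum=71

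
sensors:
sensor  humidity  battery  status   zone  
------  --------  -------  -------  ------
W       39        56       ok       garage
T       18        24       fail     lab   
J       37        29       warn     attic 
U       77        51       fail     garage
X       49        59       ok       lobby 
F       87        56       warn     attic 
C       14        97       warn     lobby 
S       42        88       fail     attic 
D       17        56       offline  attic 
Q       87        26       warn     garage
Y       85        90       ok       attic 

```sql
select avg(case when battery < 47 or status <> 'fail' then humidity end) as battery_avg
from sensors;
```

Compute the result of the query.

sensor=W: ✓ → 39
sensor=T: ✓ → 18
sensor=J: ✓ → 37
sensor=U: ✗
sensor=X: ✓ → 49
sensor=F: ✓ → 87
sensor=C: ✓ → 14
sensor=S: ✗
sensor=D: ✓ → 17
sensor=Q: ✓ → 87
sensor=Y: ✓ → 85
battery_avg = (39 + 18 + 37 + 49 + 87 + 14 + 17 + 87 + 85) / 9 = 48.1111111111

48.1111111111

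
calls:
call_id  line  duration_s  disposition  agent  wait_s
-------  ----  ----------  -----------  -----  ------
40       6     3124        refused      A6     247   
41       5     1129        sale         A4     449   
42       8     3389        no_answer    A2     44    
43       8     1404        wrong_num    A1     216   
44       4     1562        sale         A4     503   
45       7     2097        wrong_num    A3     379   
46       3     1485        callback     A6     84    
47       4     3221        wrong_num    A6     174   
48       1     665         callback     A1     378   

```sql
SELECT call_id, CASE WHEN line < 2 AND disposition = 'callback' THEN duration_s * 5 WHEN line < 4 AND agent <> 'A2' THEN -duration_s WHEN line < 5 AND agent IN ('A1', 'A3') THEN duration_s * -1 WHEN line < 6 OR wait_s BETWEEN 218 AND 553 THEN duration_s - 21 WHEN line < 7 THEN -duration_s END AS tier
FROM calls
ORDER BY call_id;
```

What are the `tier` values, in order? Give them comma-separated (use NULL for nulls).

call_id=40: line < 6 OR wait_s BETWEEN 218 AND 553 → 3103
call_id=41: line < 6 OR wait_s BETWEEN 218 AND 553 → 1108
call_id=42: (no match → NULL) → NULL
call_id=43: (no match → NULL) → NULL
call_id=44: line < 6 OR wait_s BETWEEN 218 AND 553 → 1541
call_id=45: line < 6 OR wait_s BETWEEN 218 AND 553 → 2076
call_id=46: line < 4 AND agent <> 'A2' → -1485
call_id=47: line < 6 OR wait_s BETWEEN 218 AND 553 → 3200
call_id=48: line < 2 AND disposition = 'callback' → 3325

3103, 1108, NULL, NULL, 1541, 2076, -1485, 3200, 3325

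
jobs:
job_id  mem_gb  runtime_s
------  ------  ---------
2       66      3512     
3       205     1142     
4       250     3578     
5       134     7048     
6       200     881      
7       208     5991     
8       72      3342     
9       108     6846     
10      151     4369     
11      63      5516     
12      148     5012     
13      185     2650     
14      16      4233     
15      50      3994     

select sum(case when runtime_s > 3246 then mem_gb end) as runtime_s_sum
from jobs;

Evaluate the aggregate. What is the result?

1266

job_id=2: ✓ → 66
job_id=3: ✗
job_id=4: ✓ → 250
job_id=5: ✓ → 134
job_id=6: ✗
job_id=7: ✓ → 208
job_id=8: ✓ → 72
job_id=9: ✓ → 108
job_id=10: ✓ → 151
job_id=11: ✓ → 63
job_id=12: ✓ → 148
job_id=13: ✗
job_id=14: ✓ → 16
job_id=15: ✓ → 50
runtime_s_sum = 66 + 250 + 134 + 208 + 72 + 108 + 151 + 63 + 148 + 16 + 50 = 1266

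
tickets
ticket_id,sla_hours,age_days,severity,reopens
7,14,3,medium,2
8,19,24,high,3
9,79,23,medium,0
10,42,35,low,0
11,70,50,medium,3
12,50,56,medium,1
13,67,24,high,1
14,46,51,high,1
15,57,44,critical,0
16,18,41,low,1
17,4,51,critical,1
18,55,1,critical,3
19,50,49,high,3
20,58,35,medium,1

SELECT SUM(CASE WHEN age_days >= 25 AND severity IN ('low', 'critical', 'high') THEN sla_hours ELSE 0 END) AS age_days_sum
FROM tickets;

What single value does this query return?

217

ticket_id=7: ✗
ticket_id=8: ✗
ticket_id=9: ✗
ticket_id=10: ✓ → 42
ticket_id=11: ✗
ticket_id=12: ✗
ticket_id=13: ✗
ticket_id=14: ✓ → 46
ticket_id=15: ✓ → 57
ticket_id=16: ✓ → 18
ticket_id=17: ✓ → 4
ticket_id=18: ✗
ticket_id=19: ✓ → 50
ticket_id=20: ✗
age_days_sum = 42 + 46 + 57 + 18 + 4 + 50 = 217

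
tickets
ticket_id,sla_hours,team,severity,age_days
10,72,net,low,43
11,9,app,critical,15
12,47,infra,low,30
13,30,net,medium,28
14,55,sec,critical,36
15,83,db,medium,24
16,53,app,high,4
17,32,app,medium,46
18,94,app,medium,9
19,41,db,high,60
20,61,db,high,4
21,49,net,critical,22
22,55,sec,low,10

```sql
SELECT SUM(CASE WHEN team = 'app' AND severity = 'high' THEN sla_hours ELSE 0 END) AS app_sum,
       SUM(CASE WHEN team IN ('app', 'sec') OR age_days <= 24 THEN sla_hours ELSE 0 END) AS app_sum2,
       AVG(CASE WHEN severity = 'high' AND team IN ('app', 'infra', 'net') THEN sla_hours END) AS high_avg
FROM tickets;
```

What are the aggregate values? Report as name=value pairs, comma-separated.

[app_sum: team = 'app' AND severity = 'high']
ticket_id=10: ✗
ticket_id=11: ✗
ticket_id=12: ✗
ticket_id=13: ✗
ticket_id=14: ✗
ticket_id=15: ✗
ticket_id=16: ✓ → 53
ticket_id=17: ✗
ticket_id=18: ✗
ticket_id=19: ✗
ticket_id=20: ✗
ticket_id=21: ✗
ticket_id=22: ✗
app_sum = 53
—
[app_sum2: team IN ('app', 'sec') OR age_days <= 24]
ticket_id=10: ✗
ticket_id=11: ✓ → 9
ticket_id=12: ✗
ticket_id=13: ✗
ticket_id=14: ✓ → 55
ticket_id=15: ✓ → 83
ticket_id=16: ✓ → 53
ticket_id=17: ✓ → 32
ticket_id=18: ✓ → 94
ticket_id=19: ✗
ticket_id=20: ✓ → 61
ticket_id=21: ✓ → 49
ticket_id=22: ✓ → 55
app_sum2 = 9 + 55 + 83 + 53 + 32 + 94 + 61 + 49 + 55 = 491
—
[high_avg: severity = 'high' AND team IN ('app', 'infra', 'net')]
ticket_id=10: ✗
ticket_id=11: ✗
ticket_id=12: ✗
ticket_id=13: ✗
ticket_id=14: ✗
ticket_id=15: ✗
ticket_id=16: ✓ → 53
ticket_id=17: ✗
ticket_id=18: ✗
ticket_id=19: ✗
ticket_id=20: ✗
ticket_id=21: ✗
ticket_id=22: ✗
high_avg = 53

app_sum=53, app_sum2=491, high_avg=53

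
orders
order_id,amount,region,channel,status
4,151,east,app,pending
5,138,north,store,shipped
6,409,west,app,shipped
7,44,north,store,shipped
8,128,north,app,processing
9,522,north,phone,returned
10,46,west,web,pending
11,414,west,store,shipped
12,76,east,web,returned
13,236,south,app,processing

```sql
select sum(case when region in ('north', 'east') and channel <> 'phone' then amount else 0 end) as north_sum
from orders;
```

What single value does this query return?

537

order_id=4: ✓ → 151
order_id=5: ✓ → 138
order_id=6: ✗
order_id=7: ✓ → 44
order_id=8: ✓ → 128
order_id=9: ✗
order_id=10: ✗
order_id=11: ✗
order_id=12: ✓ → 76
order_id=13: ✗
north_sum = 151 + 138 + 44 + 128 + 76 = 537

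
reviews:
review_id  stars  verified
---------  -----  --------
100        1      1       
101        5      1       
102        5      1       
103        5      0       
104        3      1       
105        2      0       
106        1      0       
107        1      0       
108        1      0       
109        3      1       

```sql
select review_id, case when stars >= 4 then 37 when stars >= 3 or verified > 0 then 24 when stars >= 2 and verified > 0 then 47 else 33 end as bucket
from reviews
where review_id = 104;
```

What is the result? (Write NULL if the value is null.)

24

review_id = 104: stars=3, verified=1.
stars >= 4 → false
stars >= 3 or verified > 0 → true → 24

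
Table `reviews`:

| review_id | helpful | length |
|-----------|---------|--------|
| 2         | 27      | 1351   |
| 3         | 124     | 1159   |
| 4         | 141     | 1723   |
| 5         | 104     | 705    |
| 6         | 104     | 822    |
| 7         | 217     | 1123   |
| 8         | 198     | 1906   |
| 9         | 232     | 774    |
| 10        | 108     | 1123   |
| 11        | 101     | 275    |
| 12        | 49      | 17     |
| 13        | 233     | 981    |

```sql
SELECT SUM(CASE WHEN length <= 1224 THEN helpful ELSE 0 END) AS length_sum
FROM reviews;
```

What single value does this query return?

review_id=2: ✗
review_id=3: ✓ → 124
review_id=4: ✗
review_id=5: ✓ → 104
review_id=6: ✓ → 104
review_id=7: ✓ → 217
review_id=8: ✗
review_id=9: ✓ → 232
review_id=10: ✓ → 108
review_id=11: ✓ → 101
review_id=12: ✓ → 49
review_id=13: ✓ → 233
length_sum = 124 + 104 + 104 + 217 + 232 + 108 + 101 + 49 + 233 = 1272

1272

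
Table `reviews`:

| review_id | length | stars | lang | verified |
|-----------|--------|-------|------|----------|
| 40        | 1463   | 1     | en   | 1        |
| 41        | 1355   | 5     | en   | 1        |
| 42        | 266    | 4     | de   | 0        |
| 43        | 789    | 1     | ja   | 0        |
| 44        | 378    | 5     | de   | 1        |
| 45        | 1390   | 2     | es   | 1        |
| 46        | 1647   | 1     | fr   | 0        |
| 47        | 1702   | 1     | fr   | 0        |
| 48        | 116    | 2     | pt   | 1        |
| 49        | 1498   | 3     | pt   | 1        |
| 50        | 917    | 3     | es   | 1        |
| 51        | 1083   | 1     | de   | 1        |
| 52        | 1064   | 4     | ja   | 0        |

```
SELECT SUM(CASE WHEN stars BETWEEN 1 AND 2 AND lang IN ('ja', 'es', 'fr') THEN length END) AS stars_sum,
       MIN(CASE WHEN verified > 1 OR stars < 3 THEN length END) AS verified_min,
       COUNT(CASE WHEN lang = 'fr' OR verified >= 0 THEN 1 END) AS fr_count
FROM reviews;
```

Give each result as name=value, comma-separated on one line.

stars_sum=5528, verified_min=116, fr_count=13

[stars_sum: stars BETWEEN 1 AND 2 AND lang IN ('ja', 'es', 'fr')]
review_id=40: ✗
review_id=41: ✗
review_id=42: ✗
review_id=43: ✓ → 789
review_id=44: ✗
review_id=45: ✓ → 1390
review_id=46: ✓ → 1647
review_id=47: ✓ → 1702
review_id=48: ✗
review_id=49: ✗
review_id=50: ✗
review_id=51: ✗
review_id=52: ✗
stars_sum = 789 + 1390 + 1647 + 1702 = 5528
—
[verified_min: verified > 1 OR stars < 3]
review_id=40: ✓ → 1463
review_id=41: ✗
review_id=42: ✗
review_id=43: ✓ → 789
review_id=44: ✗
review_id=45: ✓ → 1390
review_id=46: ✓ → 1647
review_id=47: ✓ → 1702
review_id=48: ✓ → 116
review_id=49: ✗
review_id=50: ✗
review_id=51: ✓ → 1083
review_id=52: ✗
verified_min = MIN(1463, 789, 1390, 1647, 1702, 116, 1083) = 116
—
[fr_count: lang = 'fr' OR verified >= 0]
review_id=40: ✓ → 1
review_id=41: ✓ → 1
review_id=42: ✓ → 1
review_id=43: ✓ → 1
review_id=44: ✓ → 1
review_id=45: ✓ → 1
review_id=46: ✓ → 1
review_id=47: ✓ → 1
review_id=48: ✓ → 1
review_id=49: ✓ → 1
review_id=50: ✓ → 1
review_id=51: ✓ → 1
review_id=52: ✓ → 1
fr_count = COUNT(1, 1, 1, 1, 1, 1, 1, 1, 1, 1, 1, 1, 1) = 13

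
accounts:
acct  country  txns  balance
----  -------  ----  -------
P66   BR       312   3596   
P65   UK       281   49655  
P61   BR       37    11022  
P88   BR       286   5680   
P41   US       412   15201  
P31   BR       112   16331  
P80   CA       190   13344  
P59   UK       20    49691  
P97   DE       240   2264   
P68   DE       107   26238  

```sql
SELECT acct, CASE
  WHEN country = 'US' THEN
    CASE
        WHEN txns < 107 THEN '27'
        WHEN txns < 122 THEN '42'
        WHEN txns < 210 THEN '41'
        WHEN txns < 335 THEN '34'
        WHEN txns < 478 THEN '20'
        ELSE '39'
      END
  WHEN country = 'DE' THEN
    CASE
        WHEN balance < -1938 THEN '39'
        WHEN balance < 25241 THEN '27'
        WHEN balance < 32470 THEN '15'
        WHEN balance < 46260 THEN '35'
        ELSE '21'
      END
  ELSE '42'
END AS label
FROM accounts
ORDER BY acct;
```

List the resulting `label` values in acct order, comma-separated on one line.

acct=P31: country='BR' → outer ELSE → 42
acct=P41: country='US' → inner[txns < 478] → 20
acct=P59: country='UK' → outer ELSE → 42
acct=P61: country='BR' → outer ELSE → 42
acct=P65: country='UK' → outer ELSE → 42
acct=P66: country='BR' → outer ELSE → 42
acct=P68: country='DE' → inner[balance < 32470] → 15
acct=P80: country='CA' → outer ELSE → 42
acct=P88: country='BR' → outer ELSE → 42
acct=P97: country='DE' → inner[balance < 25241] → 27

42, 20, 42, 42, 42, 42, 15, 42, 42, 27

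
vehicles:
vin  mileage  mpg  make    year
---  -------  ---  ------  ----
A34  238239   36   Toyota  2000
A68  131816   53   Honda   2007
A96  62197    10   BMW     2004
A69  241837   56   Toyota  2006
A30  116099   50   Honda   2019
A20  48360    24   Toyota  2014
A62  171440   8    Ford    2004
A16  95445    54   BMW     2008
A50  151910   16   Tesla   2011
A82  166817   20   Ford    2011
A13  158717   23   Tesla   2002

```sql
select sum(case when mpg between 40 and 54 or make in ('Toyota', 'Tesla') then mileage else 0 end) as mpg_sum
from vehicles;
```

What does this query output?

1182423

vin=A34: ✓ → 238239
vin=A68: ✓ → 131816
vin=A96: ✗
vin=A69: ✓ → 241837
vin=A30: ✓ → 116099
vin=A20: ✓ → 48360
vin=A62: ✗
vin=A16: ✓ → 95445
vin=A50: ✓ → 151910
vin=A82: ✗
vin=A13: ✓ → 158717
mpg_sum = 238239 + 131816 + 241837 + 116099 + 48360 + 95445 + 151910 + 158717 = 1182423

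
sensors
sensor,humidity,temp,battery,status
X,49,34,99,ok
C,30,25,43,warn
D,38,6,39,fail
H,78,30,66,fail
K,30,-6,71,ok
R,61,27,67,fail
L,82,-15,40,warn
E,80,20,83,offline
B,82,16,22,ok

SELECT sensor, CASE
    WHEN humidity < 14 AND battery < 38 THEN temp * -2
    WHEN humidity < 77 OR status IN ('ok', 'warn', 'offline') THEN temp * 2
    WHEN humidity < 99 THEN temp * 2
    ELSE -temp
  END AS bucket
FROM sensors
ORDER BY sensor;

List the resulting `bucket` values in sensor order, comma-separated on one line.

32, 50, 12, 40, 60, -12, -30, 54, 68

sensor=B: humidity < 77 OR status IN ('ok', 'warn', 'offline') → 32
sensor=C: humidity < 77 OR status IN ('ok', 'warn', 'offline') → 50
sensor=D: humidity < 77 OR status IN ('ok', 'warn', 'offline') → 12
sensor=E: humidity < 77 OR status IN ('ok', 'warn', 'offline') → 40
sensor=H: humidity < 99 → 60
sensor=K: humidity < 77 OR status IN ('ok', 'warn', 'offline') → -12
sensor=L: humidity < 77 OR status IN ('ok', 'warn', 'offline') → -30
sensor=R: humidity < 77 OR status IN ('ok', 'warn', 'offline') → 54
sensor=X: humidity < 77 OR status IN ('ok', 'warn', 'offline') → 68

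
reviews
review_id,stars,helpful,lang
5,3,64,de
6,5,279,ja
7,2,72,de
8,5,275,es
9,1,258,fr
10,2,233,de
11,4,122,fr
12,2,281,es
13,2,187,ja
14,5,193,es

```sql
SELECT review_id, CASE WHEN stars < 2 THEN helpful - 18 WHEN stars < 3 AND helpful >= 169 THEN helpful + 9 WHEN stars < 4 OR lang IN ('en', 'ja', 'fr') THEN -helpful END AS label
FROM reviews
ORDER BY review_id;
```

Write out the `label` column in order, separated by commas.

review_id=5: stars < 4 OR lang IN ('en', 'ja', 'fr') → -64
review_id=6: stars < 4 OR lang IN ('en', 'ja', 'fr') → -279
review_id=7: stars < 4 OR lang IN ('en', 'ja', 'fr') → -72
review_id=8: (no match → NULL) → NULL
review_id=9: stars < 2 → 240
review_id=10: stars < 3 AND helpful >= 169 → 242
review_id=11: stars < 4 OR lang IN ('en', 'ja', 'fr') → -122
review_id=12: stars < 3 AND helpful >= 169 → 290
review_id=13: stars < 3 AND helpful >= 169 → 196
review_id=14: (no match → NULL) → NULL

-64, -279, -72, NULL, 240, 242, -122, 290, 196, NULL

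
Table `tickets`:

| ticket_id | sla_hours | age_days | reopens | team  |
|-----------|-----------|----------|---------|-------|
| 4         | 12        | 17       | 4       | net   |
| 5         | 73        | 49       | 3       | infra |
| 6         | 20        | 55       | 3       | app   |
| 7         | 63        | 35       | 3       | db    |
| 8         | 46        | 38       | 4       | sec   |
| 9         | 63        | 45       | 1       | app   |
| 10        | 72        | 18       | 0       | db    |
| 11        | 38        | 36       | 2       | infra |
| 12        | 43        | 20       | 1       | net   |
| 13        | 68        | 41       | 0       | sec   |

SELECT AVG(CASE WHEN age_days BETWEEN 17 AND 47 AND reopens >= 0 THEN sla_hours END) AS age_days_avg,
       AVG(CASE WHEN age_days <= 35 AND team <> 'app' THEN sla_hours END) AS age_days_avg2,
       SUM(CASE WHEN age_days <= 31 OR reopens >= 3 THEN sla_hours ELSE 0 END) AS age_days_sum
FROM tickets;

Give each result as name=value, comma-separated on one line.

age_days_avg=50.625, age_days_avg2=47.5, age_days_sum=329

[age_days_avg: age_days BETWEEN 17 AND 47 AND reopens >= 0]
ticket_id=4: ✓ → 12
ticket_id=5: ✗
ticket_id=6: ✗
ticket_id=7: ✓ → 63
ticket_id=8: ✓ → 46
ticket_id=9: ✓ → 63
ticket_id=10: ✓ → 72
ticket_id=11: ✓ → 38
ticket_id=12: ✓ → 43
ticket_id=13: ✓ → 68
age_days_avg = (12 + 63 + 46 + 63 + 72 + 38 + 43 + 68) / 8 = 50.625
—
[age_days_avg2: age_days <= 35 AND team <> 'app']
ticket_id=4: ✓ → 12
ticket_id=5: ✗
ticket_id=6: ✗
ticket_id=7: ✓ → 63
ticket_id=8: ✗
ticket_id=9: ✗
ticket_id=10: ✓ → 72
ticket_id=11: ✗
ticket_id=12: ✓ → 43
ticket_id=13: ✗
age_days_avg2 = (12 + 63 + 72 + 43) / 4 = 47.5
—
[age_days_sum: age_days <= 31 OR reopens >= 3]
ticket_id=4: ✓ → 12
ticket_id=5: ✓ → 73
ticket_id=6: ✓ → 20
ticket_id=7: ✓ → 63
ticket_id=8: ✓ → 46
ticket_id=9: ✗
ticket_id=10: ✓ → 72
ticket_id=11: ✗
ticket_id=12: ✓ → 43
ticket_id=13: ✗
age_days_sum = 12 + 73 + 20 + 63 + 46 + 72 + 43 = 329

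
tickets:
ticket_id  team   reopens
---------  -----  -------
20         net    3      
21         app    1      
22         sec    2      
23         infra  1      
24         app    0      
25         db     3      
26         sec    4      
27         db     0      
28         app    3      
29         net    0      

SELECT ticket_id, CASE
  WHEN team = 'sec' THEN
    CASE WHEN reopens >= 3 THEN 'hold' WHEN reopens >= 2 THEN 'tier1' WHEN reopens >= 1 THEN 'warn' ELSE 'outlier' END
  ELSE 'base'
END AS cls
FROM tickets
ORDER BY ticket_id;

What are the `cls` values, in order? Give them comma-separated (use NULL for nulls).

base, base, tier1, base, base, base, hold, base, base, base

ticket_id=20: team='net' → outer ELSE → base
ticket_id=21: team='app' → outer ELSE → base
ticket_id=22: team='sec' → inner[reopens >= 2] → tier1
ticket_id=23: team='infra' → outer ELSE → base
ticket_id=24: team='app' → outer ELSE → base
ticket_id=25: team='db' → outer ELSE → base
ticket_id=26: team='sec' → inner[reopens >= 3] → hold
ticket_id=27: team='db' → outer ELSE → base
ticket_id=28: team='app' → outer ELSE → base
ticket_id=29: team='net' → outer ELSE → base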